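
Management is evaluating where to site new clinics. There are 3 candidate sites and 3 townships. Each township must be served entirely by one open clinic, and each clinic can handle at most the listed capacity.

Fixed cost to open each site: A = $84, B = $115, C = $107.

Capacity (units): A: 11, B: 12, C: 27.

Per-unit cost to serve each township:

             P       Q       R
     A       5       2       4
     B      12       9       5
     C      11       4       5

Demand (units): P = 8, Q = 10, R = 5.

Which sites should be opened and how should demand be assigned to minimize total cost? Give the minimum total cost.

Minimum total cost: 260

Open {C}: P→C 11·8=88, Q→C 4·10=40, R→C 5·5=25.
Loads: C carries 23/27. Service 153; fixed 107; total 260.
Next best feasible plan costs 296.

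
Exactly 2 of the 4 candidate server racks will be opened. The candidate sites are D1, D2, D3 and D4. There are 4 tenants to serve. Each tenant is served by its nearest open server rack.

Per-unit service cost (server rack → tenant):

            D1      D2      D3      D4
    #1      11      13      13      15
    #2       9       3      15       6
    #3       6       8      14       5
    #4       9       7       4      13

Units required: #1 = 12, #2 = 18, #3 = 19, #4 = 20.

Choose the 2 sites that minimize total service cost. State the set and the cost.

Choose D3 and D4; total service cost 439.

With exactly 2 open, each tenant uses its cheapest among the chosen.
{D3, D4}: #1→D3 13·12=156, #2→D4 6·18=108, #3→D4 5·19=95, #4→D3 4·20=80. Service cost 439.
{D1, D2}: service cost 440
{D2, D3}: service cost 442
Among all 6 size-2 choices, {D3, D4} is lowest.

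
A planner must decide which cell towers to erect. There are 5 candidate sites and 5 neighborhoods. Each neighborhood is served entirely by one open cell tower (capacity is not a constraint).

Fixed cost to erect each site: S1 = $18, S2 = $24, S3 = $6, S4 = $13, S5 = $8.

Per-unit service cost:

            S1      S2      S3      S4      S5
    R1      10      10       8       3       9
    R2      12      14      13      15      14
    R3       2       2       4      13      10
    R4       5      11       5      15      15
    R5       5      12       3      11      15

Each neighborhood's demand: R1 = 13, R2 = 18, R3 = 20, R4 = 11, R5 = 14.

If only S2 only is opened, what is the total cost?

Each neighborhood is assigned to its cheapest site among the open ones.
{S2}: R1→S2 10·13=130, R2→S2 14·18=252, R3→S2 2·20=40, R4→S2 11·11=121, R5→S2 12·14=168. Service 711; fixed 24; total 735.

Total cost: 735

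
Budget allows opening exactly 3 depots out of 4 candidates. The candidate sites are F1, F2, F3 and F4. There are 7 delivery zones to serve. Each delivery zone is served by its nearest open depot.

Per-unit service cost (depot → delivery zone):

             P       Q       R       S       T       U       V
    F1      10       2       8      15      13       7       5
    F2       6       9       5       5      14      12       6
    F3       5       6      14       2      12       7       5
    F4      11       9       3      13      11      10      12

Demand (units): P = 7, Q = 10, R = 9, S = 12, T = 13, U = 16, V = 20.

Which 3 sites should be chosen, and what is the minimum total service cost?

Choose F1, F3 and F4; total service cost 461.

With exactly 3 open, each delivery zone uses its cheapest among the chosen.
{F1, F3, F4}: P→F3 5·7=35, Q→F1 2·10=20, R→F4 3·9=27, S→F3 2·12=24, T→F4 11·13=143, U→F1 7·16=112, V→F1 5·20=100. Service cost 461.
{F1, F2, F3}: service cost 492
{F2, F3, F4}: service cost 501
Among all 4 size-3 choices, {F1, F3, F4} is lowest.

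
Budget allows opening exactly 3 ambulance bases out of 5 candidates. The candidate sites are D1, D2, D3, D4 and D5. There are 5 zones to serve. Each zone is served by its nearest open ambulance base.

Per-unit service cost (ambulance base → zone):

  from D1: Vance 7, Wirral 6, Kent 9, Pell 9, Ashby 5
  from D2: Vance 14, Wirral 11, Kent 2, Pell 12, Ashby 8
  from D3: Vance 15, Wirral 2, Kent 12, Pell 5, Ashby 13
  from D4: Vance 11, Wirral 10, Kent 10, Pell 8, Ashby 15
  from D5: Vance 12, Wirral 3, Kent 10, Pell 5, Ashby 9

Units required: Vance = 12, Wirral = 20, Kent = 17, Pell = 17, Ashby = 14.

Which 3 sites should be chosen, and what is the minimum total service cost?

Choose D1, D2 and D3; total service cost 313.

With exactly 3 open, each zone uses its cheapest among the chosen.
{D1, D2, D3}: Vance→D1 7·12=84, Wirral→D3 2·20=40, Kent→D2 2·17=34, Pell→D3 5·17=85, Ashby→D1 5·14=70. Service cost 313.
{D1, D2, D5}: service cost 333
{D2, D3, D4}: service cost 403
Among all 10 size-3 choices, {D1, D2, D3} is lowest.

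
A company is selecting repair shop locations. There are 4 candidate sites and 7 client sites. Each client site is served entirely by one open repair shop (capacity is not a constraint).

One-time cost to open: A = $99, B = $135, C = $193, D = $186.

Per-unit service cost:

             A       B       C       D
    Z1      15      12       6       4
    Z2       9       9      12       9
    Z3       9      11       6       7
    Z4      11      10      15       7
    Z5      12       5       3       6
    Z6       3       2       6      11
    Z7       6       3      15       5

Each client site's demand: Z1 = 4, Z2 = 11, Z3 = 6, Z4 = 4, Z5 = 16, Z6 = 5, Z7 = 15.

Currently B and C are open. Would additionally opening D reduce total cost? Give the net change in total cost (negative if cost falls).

Current service cost with {B, C}: 302.
Adding D: each client site re-picks its cheapest; new service cost 282, saving 20.
Extra fixed cost: 186. Net change = 186 − 20 = 166.
(Totals: 630 → 796.)

No — net change +166 (cost rises by 166).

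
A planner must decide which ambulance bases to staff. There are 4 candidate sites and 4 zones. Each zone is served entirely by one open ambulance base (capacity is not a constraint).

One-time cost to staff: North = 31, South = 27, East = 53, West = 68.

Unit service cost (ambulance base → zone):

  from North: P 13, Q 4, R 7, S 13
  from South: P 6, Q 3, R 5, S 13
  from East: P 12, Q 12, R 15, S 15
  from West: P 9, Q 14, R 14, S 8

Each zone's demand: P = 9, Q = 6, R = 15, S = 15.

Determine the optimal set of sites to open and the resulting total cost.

Open South and West; minimum total cost 362.

For any fixed open set, each zone goes to its cheapest open site; total = fixed + service.
{South, West}: P→South 6·9=54, Q→South 3·6=18, R→South 5·15=75, S→West 8·15=120. Service 267; fixed 95; total 362.
{South}: service 342 + fixed 27 = 369
{North, South, West}: service 267 + fixed 126 = 393
{North, South, East, West}: service 267 + fixed 179 = 446
(All 15 nonempty subsets were checked; South and West is lowest.)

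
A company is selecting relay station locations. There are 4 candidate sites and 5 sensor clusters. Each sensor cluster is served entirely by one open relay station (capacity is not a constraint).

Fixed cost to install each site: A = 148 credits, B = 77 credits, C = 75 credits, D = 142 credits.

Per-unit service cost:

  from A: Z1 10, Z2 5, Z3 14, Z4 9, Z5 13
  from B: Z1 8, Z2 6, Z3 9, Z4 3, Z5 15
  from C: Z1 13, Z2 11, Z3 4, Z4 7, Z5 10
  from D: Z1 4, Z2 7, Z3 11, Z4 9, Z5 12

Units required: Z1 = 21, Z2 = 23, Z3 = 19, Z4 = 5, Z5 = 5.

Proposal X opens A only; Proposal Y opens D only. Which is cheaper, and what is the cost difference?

Proposal X: {A}: Z1→A 10·21=210, Z2→A 5·23=115, Z3→A 14·19=266, Z4→A 9·5=45, Z5→A 13·5=65. Service 701; fixed 148; total 849.
Proposal Y: {D}: Z1→D 4·21=84, Z2→D 7·23=161, Z3→D 11·19=209, Z4→D 9·5=45, Z5→D 12·5=60. Service 559; fixed 142; total 701.
Difference: |849 − 701| = 148.

Proposal Y is cheaper by 148.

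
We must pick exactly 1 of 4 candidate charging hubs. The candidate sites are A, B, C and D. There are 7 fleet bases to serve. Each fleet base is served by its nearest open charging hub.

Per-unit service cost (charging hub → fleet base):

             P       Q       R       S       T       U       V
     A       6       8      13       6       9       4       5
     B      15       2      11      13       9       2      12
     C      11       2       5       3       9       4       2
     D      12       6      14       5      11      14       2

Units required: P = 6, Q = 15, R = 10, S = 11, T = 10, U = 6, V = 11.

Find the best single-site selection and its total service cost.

Choose C only; total service cost 315.

With exactly 1 open, each fleet base uses its cheapest among the chosen.
{C}: P→C 11·6=66, Q→C 2·15=30, R→C 5·10=50, S→C 3·11=33, T→C 9·10=90, U→C 4·6=24, V→C 2·11=22. Service cost 315.
{A}: service cost 521
{D}: service cost 573
Among all 4 size-1 choices, {C} is lowest.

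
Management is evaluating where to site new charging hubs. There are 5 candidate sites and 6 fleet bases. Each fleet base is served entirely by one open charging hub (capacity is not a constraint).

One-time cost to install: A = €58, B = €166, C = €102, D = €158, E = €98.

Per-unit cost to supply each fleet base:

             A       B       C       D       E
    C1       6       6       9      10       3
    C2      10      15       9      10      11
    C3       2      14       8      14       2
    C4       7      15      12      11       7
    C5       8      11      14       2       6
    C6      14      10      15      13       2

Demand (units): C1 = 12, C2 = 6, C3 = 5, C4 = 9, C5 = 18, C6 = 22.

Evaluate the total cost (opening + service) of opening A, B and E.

Each fleet base is assigned to its cheapest site among the open ones.
{A, B, E}: C1→E 3·12=36, C2→A 10·6=60, C3→A 2·5=10, C4→A 7·9=63, C5→E 6·18=108, C6→E 2·22=44. Service 321; fixed 322; total 643.

Total cost: 643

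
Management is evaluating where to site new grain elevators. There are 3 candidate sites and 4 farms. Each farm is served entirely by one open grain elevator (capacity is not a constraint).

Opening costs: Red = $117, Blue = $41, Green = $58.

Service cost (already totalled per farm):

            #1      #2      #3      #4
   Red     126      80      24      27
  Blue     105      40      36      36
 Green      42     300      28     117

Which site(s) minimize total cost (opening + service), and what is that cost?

Open Blue and Green; minimum total cost 245.

For any fixed open set, each farm goes to its cheapest open site; total = fixed + service.
{Blue, Green}: #1→Green 42, #2→Blue 40, #3→Green 28, #4→Blue 36. Service 146; fixed 99; total 245.
{Blue}: service 217 + fixed 41 = 258
{Red, Green}: service 173 + fixed 175 = 348
{Red, Blue, Green}: service 133 + fixed 216 = 349
(All 7 nonempty subsets were checked; Blue and Green is lowest.)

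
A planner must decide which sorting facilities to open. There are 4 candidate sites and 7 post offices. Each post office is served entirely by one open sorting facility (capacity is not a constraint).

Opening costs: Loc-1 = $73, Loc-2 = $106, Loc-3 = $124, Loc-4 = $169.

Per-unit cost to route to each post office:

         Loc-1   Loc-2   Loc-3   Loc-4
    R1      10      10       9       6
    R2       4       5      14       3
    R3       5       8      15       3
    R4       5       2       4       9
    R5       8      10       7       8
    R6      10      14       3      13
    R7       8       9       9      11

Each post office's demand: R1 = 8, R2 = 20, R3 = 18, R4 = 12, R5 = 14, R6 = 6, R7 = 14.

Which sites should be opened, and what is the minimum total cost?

For any fixed open set, each post office goes to its cheapest open site; total = fixed + service.
{Loc-1}: R1→Loc-1 10·8=80, R2→Loc-1 4·20=80, R3→Loc-1 5·18=90, R4→Loc-1 5·12=60, R5→Loc-1 8·14=112, R6→Loc-1 10·6=60, R7→Loc-1 8·14=112. Service 594; fixed 73; total 667.
{Loc-1, Loc-3}: service 518 + fixed 197 = 715
{Loc-1, Loc-2}: R1→Loc-1 10·8=80, R2→Loc-1 4·20=80, R3→Loc-1 5·18=90, R4→Loc-2 2·12=24, R5→Loc-1 8·14=112, R6→Loc-1 10·6=60, R7→Loc-1 8·14=112. Service 558; fixed 179; total 737.
{Loc-1, Loc-2, Loc-3, Loc-4}: R1→Loc-4 6·8=48, R2→Loc-4 3·20=60, R3→Loc-4 3·18=54, R4→Loc-2 2·12=24, R5→Loc-3 7·14=98, R6→Loc-3 3·6=18, R7→Loc-1 8·14=112. Service 414; fixed 472; total 886.
No other subset beats 667.

Open Loc-1 only; minimum total cost 667.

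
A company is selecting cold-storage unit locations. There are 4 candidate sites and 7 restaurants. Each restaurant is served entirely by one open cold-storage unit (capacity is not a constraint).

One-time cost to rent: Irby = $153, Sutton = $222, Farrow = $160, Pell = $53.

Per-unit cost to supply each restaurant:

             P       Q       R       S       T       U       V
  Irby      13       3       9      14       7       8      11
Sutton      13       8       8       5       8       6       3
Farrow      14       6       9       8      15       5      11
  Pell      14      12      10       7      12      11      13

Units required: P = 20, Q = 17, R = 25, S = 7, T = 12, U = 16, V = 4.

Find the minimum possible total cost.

For any fixed open set, each restaurant goes to its cheapest open site; total = fixed + service.
{Irby}: P→Irby 13·20=260, Q→Irby 3·17=51, R→Irby 9·25=225, S→Irby 14·7=98, T→Irby 7·12=84, U→Irby 8·16=128, V→Irby 11·4=44. Service 890; fixed 153; total 1043.
{Irby, Pell}: service 841 + fixed 206 = 1047
{Sutton}: service 835 + fixed 222 = 1057
{Irby, Sutton, Farrow, Pell}: service 722 + fixed 588 = 1310
No other subset beats 1043.

Minimum total cost: 1043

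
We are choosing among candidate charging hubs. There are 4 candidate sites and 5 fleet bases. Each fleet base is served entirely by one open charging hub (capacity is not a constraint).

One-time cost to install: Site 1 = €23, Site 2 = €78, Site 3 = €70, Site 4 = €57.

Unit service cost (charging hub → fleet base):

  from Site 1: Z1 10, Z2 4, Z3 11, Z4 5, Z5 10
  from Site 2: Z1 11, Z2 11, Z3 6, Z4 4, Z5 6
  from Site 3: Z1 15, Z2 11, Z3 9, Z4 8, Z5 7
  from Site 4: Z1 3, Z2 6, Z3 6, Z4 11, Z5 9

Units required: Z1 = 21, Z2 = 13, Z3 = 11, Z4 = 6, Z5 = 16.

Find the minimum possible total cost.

For any fixed open set, each fleet base goes to its cheapest open site; total = fixed + service.
{Site 1, Site 4}: Z1→Site 4 3·21=63, Z2→Site 1 4·13=52, Z3→Site 4 6·11=66, Z4→Site 1 5·6=30, Z5→Site 4 9·16=144. Service 355; fixed 80; total 435.
{Site 1, Site 2, Site 4}: service 301 + fixed 158 = 459
{Site 2, Site 4}: Z1→Site 4 3·21=63, Z2→Site 4 6·13=78, Z3→Site 2 6·11=66, Z4→Site 2 4·6=24, Z5→Site 2 6·16=96. Service 327; fixed 135; total 462.
{Site 1, Site 2, Site 3, Site 4}: Z1→Site 4 3·21=63, Z2→Site 1 4·13=52, Z3→Site 2 6·11=66, Z4→Site 2 4·6=24, Z5→Site 2 6·16=96. Service 301; fixed 228; total 529.
(All 15 nonempty subsets were checked; Site 1 and Site 4 is lowest.)

Minimum total cost: 435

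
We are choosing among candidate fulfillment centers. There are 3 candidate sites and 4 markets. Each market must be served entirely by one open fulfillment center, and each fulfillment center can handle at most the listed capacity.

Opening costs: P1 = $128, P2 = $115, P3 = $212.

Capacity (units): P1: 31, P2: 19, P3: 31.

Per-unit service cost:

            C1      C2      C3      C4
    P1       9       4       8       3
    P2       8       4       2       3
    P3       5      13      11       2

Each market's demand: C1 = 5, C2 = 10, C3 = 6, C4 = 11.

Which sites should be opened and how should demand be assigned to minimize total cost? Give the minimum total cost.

Minimum total cost: 368

Open {P1, P2}: C1→P2 8·5=40, C2→P1 4·10=40, C3→P2 2·6=12, C4→P1 3·11=33.
Loads: P1 carries 21/31, P2 carries 11/19. Service 125; fixed 243; total 368.
Next best feasible plan costs 373.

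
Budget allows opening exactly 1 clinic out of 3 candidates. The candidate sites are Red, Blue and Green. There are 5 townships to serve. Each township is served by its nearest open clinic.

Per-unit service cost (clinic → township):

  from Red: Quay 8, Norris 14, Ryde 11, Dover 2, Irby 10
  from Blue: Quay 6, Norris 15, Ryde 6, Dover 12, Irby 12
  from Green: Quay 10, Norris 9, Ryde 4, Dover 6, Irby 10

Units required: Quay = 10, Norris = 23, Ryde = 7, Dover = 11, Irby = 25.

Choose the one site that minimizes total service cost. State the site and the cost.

With exactly 1 open, each township uses its cheapest among the chosen.
{Green}: Quay→Green 10·10=100, Norris→Green 9·23=207, Ryde→Green 4·7=28, Dover→Green 6·11=66, Irby→Green 10·25=250. Service cost 651.
{Red}: service cost 751
{Blue}: service cost 879
Among all 3 size-1 choices, {Green} is lowest.

Choose Green only; total service cost 651.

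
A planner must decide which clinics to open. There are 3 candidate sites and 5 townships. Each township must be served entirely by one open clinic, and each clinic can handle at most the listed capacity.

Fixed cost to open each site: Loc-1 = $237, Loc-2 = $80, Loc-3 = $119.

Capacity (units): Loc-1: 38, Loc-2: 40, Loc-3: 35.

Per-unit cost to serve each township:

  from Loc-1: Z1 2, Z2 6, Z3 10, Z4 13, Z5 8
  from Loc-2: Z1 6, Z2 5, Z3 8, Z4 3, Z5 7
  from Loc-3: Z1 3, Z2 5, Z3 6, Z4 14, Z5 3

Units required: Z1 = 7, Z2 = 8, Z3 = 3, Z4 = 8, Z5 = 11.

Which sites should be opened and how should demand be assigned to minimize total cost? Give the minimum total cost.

Minimum total cost: 287

Open {Loc-2}: Z1→Loc-2 6·7=42, Z2→Loc-2 5·8=40, Z3→Loc-2 8·3=24, Z4→Loc-2 3·8=24, Z5→Loc-2 7·11=77.
Loads: Loc-2 carries 37/40. Service 207; fixed 80; total 287.
Next best feasible plan costs 335.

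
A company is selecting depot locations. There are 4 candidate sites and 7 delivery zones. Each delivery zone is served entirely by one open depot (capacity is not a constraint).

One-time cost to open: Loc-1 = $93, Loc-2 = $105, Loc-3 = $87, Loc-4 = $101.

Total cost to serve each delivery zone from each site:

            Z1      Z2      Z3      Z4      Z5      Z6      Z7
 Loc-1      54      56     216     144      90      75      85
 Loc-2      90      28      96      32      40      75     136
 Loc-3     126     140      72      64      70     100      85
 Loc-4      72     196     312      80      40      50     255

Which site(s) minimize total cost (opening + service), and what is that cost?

Open Loc-2 only; minimum total cost 602.

For any fixed open set, each delivery zone goes to its cheapest open site; total = fixed + service.
{Loc-2}: Z1→Loc-2 90, Z2→Loc-2 28, Z3→Loc-2 96, Z4→Loc-2 32, Z5→Loc-2 40, Z6→Loc-2 75, Z7→Loc-2 136. Service 497; fixed 105; total 602.
{Loc-1, Loc-2}: Z1→Loc-1 54, Z2→Loc-2 28, Z3→Loc-2 96, Z4→Loc-2 32, Z5→Loc-2 40, Z6→Loc-1 75, Z7→Loc-1 85. Service 410; fixed 198; total 608.
{Loc-2, Loc-3}: service 422 + fixed 192 = 614
{Loc-1, Loc-2, Loc-3, Loc-4}: service 361 + fixed 386 = 747
No other subset beats 602.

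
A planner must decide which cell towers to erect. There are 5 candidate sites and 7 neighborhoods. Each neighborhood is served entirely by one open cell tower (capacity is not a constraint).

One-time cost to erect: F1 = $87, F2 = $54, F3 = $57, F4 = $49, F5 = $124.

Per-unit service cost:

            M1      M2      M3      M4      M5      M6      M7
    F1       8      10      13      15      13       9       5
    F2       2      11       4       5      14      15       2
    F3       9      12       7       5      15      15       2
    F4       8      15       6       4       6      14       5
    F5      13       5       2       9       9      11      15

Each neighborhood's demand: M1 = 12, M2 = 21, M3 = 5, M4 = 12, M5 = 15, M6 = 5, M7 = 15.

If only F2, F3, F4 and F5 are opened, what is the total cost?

Total cost: 646

Each neighborhood is assigned to its cheapest site among the open ones.
{F2, F3, F4, F5}: M1→F2 2·12=24, M2→F5 5·21=105, M3→F5 2·5=10, M4→F4 4·12=48, M5→F4 6·15=90, M6→F5 11·5=55, M7→F2 2·15=30. Service 362; fixed 284; total 646.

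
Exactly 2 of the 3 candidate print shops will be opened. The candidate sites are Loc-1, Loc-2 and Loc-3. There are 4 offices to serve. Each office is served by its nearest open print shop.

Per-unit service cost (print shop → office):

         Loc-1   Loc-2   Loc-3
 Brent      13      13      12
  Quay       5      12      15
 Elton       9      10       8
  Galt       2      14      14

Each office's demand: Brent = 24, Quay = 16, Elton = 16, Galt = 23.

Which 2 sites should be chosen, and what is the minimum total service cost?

Choose Loc-1 and Loc-3; total service cost 542.

With exactly 2 open, each office uses its cheapest among the chosen.
{Loc-1, Loc-3}: Brent→Loc-3 12·24=288, Quay→Loc-1 5·16=80, Elton→Loc-3 8·16=128, Galt→Loc-1 2·23=46. Service cost 542.
{Loc-1, Loc-2}: service cost 582
{Loc-2, Loc-3}: service cost 930
Among all 3 size-2 choices, {Loc-1, Loc-3} is lowest.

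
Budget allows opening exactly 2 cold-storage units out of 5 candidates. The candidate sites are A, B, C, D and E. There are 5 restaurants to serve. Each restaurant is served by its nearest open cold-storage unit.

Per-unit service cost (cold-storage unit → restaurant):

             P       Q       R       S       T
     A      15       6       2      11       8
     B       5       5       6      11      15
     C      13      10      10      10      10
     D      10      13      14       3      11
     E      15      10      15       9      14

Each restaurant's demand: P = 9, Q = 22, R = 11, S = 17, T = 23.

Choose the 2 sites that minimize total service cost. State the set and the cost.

With exactly 2 open, each restaurant uses its cheapest among the chosen.
{A, D}: P→D 10·9=90, Q→A 6·22=132, R→A 2·11=22, S→D 3·17=51, T→A 8·23=184. Service cost 479.
{B, D}: service cost 525
{A, B}: service cost 548
Among all 10 size-2 choices, {A, D} is lowest.

Choose A and D; total service cost 479.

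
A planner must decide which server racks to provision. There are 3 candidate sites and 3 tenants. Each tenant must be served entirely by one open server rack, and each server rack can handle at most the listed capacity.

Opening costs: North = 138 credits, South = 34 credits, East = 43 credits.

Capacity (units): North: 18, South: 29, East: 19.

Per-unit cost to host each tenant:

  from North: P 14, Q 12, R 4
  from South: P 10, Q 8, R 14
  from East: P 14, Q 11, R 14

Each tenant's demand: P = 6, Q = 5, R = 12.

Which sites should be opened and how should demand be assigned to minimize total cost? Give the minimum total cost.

Minimum total cost: 302

Open {South}: P→South 10·6=60, Q→South 8·5=40, R→South 14·12=168.
Loads: South carries 23/29. Service 268; fixed 34; total 302.
Next best feasible plan costs 320.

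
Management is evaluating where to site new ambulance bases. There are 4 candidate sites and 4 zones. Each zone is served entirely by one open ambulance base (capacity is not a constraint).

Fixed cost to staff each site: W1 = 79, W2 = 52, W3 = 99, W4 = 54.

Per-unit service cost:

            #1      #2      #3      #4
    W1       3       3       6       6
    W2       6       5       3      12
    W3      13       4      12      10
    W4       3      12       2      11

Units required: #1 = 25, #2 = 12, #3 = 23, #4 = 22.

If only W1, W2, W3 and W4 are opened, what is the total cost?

Total cost: 573

Each zone is assigned to its cheapest site among the open ones.
{W1, W2, W3, W4}: #1→W1 3·25=75, #2→W1 3·12=36, #3→W4 2·23=46, #4→W1 6·22=132. Service 289; fixed 284; total 573.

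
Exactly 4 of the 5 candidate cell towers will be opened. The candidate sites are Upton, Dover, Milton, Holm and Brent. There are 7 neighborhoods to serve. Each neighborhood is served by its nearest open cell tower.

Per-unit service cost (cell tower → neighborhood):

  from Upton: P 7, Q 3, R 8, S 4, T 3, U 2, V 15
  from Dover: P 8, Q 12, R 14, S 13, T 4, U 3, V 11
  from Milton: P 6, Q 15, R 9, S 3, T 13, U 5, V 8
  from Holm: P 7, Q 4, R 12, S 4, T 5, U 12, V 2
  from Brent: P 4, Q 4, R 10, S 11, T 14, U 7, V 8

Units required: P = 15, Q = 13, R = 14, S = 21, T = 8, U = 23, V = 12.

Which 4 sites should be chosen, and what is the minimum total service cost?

With exactly 4 open, each neighborhood uses its cheapest among the chosen.
{Upton, Milton, Holm, Brent}: P→Brent 4·15=60, Q→Upton 3·13=39, R→Upton 8·14=112, S→Milton 3·21=63, T→Upton 3·8=24, U→Upton 2·23=46, V→Holm 2·12=24. Service cost 368.
{Upton, Dover, Holm, Brent}: service cost 389
{Upton, Dover, Milton, Holm}: service cost 398
Among all 5 size-4 choices, {Upton, Milton, Holm, Brent} is lowest.

Choose Upton, Milton, Holm and Brent; total service cost 368.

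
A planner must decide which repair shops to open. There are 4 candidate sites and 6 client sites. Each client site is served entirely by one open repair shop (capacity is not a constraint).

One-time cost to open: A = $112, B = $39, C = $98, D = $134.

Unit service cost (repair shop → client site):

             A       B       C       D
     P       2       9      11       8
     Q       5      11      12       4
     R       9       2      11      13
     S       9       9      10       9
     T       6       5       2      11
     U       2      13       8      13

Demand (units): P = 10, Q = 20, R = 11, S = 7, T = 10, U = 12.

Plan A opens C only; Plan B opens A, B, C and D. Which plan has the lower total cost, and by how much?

Plan B is cheaper by 143.

Plan A: {C}: P→C 11·10=110, Q→C 12·20=240, R→C 11·11=121, S→C 10·7=70, T→C 2·10=20, U→C 8·12=96. Service 657; fixed 98; total 755.
Plan B: {A, B, C, D}: P→A 2·10=20, Q→D 4·20=80, R→B 2·11=22, S→A 9·7=63, T→C 2·10=20, U→A 2·12=24. Service 229; fixed 383; total 612.
Difference: |755 − 612| = 143.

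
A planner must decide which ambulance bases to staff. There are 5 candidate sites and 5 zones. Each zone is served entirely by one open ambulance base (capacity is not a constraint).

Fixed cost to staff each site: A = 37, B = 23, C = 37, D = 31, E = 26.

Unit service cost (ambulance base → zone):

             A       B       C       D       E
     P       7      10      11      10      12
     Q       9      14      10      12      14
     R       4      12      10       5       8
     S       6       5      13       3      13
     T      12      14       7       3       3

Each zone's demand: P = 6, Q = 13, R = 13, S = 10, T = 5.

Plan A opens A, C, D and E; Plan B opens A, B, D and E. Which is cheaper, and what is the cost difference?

Plan A: {A, C, D, E}: P→A 7·6=42, Q→A 9·13=117, R→A 4·13=52, S→D 3·10=30, T→D 3·5=15. Service 256; fixed 131; total 387.
Plan B: {A, B, D, E}: P→A 7·6=42, Q→A 9·13=117, R→A 4·13=52, S→D 3·10=30, T→D 3·5=15. Service 256; fixed 117; total 373.
Difference: |387 − 373| = 14.

Plan B is cheaper by 14.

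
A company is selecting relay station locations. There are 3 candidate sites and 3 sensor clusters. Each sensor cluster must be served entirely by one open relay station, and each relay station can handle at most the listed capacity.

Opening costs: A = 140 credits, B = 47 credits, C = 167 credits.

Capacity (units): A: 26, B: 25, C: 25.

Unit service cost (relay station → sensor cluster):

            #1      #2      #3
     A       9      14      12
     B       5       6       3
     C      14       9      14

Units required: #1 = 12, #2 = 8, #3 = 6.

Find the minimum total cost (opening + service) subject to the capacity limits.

Minimum total cost: 361

Open {A, B}: #1→A 9·12=108, #2→B 6·8=48, #3→B 3·6=18.
Loads: A carries 12/26, B carries 14/25. Service 174; fixed 187; total 361.
Next best feasible plan costs 364.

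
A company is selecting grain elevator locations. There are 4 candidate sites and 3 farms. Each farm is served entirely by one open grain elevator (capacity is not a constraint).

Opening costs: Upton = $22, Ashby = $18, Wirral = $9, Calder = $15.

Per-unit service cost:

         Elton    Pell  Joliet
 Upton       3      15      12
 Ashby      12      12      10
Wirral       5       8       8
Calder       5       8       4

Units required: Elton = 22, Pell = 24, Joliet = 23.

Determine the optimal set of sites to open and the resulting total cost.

Open Upton and Calder; minimum total cost 387.

For any fixed open set, each farm goes to its cheapest open site; total = fixed + service.
{Upton, Calder}: Elton→Upton 3·22=66, Pell→Calder 8·24=192, Joliet→Calder 4·23=92. Service 350; fixed 37; total 387.
{Upton, Wirral, Calder}: service 350 + fixed 46 = 396
{Upton, Ashby, Calder}: Elton→Upton 3·22=66, Pell→Calder 8·24=192, Joliet→Calder 4·23=92. Service 350; fixed 55; total 405.
{Upton, Ashby, Wirral, Calder}: Elton→Upton 3·22=66, Pell→Wirral 8·24=192, Joliet→Calder 4·23=92. Service 350; fixed 64; total 414.
No other subset beats 387.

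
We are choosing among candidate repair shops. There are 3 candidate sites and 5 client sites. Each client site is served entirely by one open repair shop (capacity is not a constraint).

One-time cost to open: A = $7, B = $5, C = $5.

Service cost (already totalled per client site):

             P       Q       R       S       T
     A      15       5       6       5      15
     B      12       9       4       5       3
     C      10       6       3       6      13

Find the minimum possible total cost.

For any fixed open set, each client site goes to its cheapest open site; total = fixed + service.
{B, C}: P→C 10, Q→C 6, R→C 3, S→B 5, T→B 3. Service 27; fixed 10; total 37.
{B}: service 33 + fixed 5 = 38
{A, B}: P→B 12, Q→A 5, R→B 4, S→A 5, T→B 3. Service 29; fixed 12; total 41.
{A, B, C}: service 26 + fixed 17 = 43
No other subset beats 37.

Minimum total cost: 37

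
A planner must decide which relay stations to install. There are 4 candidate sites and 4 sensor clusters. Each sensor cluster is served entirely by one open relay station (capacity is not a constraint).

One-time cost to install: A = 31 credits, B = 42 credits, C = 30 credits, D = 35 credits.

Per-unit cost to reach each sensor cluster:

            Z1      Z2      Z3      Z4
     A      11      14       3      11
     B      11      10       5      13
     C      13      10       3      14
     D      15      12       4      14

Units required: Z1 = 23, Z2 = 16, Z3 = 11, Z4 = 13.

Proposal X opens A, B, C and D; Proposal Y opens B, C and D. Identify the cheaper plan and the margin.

Proposal X: {A, B, C, D}: Z1→A 11·23=253, Z2→B 10·16=160, Z3→A 3·11=33, Z4→A 11·13=143. Service 589; fixed 138; total 727.
Proposal Y: {B, C, D}: Z1→B 11·23=253, Z2→B 10·16=160, Z3→C 3·11=33, Z4→B 13·13=169. Service 615; fixed 107; total 722.
Difference: |727 − 722| = 5.

Proposal Y is cheaper by 5.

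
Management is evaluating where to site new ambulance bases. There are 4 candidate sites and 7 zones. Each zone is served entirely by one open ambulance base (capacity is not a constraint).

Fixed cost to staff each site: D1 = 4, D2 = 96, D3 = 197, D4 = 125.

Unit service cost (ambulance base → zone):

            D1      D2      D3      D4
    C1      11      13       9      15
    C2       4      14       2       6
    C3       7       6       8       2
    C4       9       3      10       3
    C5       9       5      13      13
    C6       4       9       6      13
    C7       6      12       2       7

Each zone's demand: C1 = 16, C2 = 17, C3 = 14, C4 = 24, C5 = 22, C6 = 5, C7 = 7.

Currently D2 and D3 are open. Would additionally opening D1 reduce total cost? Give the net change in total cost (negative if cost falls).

Yes — net change −6 (cost falls by 6).

Current service cost with {D2, D3}: 488.
Adding D1: each zone re-picks its cheapest; new service cost 478, saving 10.
Extra fixed cost: 4. Net change = 4 − 10 = -6.
(Totals: 781 → 775.)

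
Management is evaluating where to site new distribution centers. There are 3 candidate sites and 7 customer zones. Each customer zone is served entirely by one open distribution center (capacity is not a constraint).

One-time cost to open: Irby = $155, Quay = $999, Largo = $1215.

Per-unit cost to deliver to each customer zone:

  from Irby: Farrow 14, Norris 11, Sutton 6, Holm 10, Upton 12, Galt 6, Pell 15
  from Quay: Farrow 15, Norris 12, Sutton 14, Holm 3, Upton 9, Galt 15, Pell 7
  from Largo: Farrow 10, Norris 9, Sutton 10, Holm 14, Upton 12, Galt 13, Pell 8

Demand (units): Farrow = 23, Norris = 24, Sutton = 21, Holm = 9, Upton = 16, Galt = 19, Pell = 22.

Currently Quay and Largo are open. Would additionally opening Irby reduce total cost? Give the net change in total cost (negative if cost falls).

Current service cost with {Quay, Largo}: 1228.
Adding Irby: each customer zone re-picks its cheapest; new service cost 1011, saving 217.
Extra fixed cost: 155. Net change = 155 − 217 = -62.
(Totals: 3442 → 3380.)

Yes — net change −62 (cost falls by 62).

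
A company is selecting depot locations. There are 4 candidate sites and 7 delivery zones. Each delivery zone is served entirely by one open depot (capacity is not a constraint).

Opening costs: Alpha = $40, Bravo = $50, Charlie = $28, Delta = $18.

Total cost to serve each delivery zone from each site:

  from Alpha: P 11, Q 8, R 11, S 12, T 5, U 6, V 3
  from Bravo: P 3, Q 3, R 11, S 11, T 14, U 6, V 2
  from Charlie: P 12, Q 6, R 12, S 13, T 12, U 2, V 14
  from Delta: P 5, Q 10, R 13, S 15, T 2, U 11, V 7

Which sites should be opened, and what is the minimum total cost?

For any fixed open set, each delivery zone goes to its cheapest open site; total = fixed + service.
{Delta}: P→Delta 5, Q→Delta 10, R→Delta 13, S→Delta 15, T→Delta 2, U→Delta 11, V→Delta 7. Service 63; fixed 18; total 81.
{Charlie, Delta}: service 47 + fixed 46 = 93
{Alpha}: service 56 + fixed 40 = 96
{Alpha, Bravo, Charlie, Delta}: P→Bravo 3, Q→Bravo 3, R→Alpha 11, S→Bravo 11, T→Delta 2, U→Charlie 2, V→Bravo 2. Service 34; fixed 136; total 170.
No other subset beats 81.

Open Delta only; minimum total cost 81.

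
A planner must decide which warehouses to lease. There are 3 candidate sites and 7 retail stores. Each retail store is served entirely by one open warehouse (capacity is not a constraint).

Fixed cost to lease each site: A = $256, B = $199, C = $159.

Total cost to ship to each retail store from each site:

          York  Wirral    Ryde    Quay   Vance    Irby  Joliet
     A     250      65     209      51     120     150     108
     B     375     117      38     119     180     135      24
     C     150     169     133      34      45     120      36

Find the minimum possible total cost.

Minimum total cost: 846

For any fixed open set, each retail store goes to its cheapest open site; total = fixed + service.
{C}: York→C 150, Wirral→C 169, Ryde→C 133, Quay→C 34, Vance→C 45, Irby→C 120, Joliet→C 36. Service 687; fixed 159; total 846.
{B, C}: service 528 + fixed 358 = 886
{A, C}: service 583 + fixed 415 = 998
{A, B, C}: York→C 150, Wirral→A 65, Ryde→B 38, Quay→C 34, Vance→C 45, Irby→C 120, Joliet→B 24. Service 476; fixed 614; total 1090.
No other subset beats 846.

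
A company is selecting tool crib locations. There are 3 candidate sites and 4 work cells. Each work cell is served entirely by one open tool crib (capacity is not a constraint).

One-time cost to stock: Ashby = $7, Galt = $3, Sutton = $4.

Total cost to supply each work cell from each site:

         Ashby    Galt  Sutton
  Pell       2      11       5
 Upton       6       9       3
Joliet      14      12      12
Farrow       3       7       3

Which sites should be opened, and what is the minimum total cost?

For any fixed open set, each work cell goes to its cheapest open site; total = fixed + service.
{Sutton}: Pell→Sutton 5, Upton→Sutton 3, Joliet→Sutton 12, Farrow→Sutton 3. Service 23; fixed 4; total 27.
{Galt, Sutton}: service 23 + fixed 7 = 30
{Ashby, Sutton}: service 20 + fixed 11 = 31
{Ashby, Galt, Sutton}: service 20 + fixed 14 = 34
No other subset beats 27.

Open Sutton only; minimum total cost 27.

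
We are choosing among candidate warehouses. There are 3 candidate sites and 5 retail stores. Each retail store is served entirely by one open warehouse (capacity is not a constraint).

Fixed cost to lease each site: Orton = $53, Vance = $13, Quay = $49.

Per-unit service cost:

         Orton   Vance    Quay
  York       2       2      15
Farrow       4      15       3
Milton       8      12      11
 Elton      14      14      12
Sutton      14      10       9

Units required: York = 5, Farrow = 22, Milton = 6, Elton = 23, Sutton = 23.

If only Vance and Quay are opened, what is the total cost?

Each retail store is assigned to its cheapest site among the open ones.
{Vance, Quay}: York→Vance 2·5=10, Farrow→Quay 3·22=66, Milton→Quay 11·6=66, Elton→Quay 12·23=276, Sutton→Quay 9·23=207. Service 625; fixed 62; total 687.

Total cost: 687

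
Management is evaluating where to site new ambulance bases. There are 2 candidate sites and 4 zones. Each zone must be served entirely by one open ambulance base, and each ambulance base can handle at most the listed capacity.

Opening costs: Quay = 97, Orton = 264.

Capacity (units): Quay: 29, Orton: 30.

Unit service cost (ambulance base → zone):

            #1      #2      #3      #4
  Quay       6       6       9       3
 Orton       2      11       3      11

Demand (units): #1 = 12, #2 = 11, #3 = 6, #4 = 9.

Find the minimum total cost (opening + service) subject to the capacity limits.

Open {Quay, Orton}: #1→Orton 2·12=24, #2→Quay 6·11=66, #3→Orton 3·6=18, #4→Quay 3·9=27.
Loads: Quay carries 20/29, Orton carries 18/30. Service 135; fixed 361; total 496.
Next best feasible plan costs 532.

Minimum total cost: 496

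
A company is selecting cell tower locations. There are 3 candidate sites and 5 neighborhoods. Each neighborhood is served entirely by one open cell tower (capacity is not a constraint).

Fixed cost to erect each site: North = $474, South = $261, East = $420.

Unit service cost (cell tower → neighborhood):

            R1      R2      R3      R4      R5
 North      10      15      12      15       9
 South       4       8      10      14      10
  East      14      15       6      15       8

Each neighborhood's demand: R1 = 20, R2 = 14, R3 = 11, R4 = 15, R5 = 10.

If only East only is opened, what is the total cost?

Total cost: 1281

Each neighborhood is assigned to its cheapest site among the open ones.
{East}: R1→East 14·20=280, R2→East 15·14=210, R3→East 6·11=66, R4→East 15·15=225, R5→East 8·10=80. Service 861; fixed 420; total 1281.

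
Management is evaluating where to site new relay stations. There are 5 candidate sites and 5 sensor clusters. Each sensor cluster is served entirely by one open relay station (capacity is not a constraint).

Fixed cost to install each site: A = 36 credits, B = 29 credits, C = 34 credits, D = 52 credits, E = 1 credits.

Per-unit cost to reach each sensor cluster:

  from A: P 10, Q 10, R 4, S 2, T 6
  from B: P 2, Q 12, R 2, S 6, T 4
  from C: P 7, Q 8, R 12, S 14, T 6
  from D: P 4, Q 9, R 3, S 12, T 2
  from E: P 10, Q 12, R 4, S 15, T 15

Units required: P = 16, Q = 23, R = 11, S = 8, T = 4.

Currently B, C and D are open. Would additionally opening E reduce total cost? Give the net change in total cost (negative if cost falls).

No — net change +1 (cost rises by 1).

Current service cost with {B, C, D}: 294.
Adding E: each sensor cluster re-picks its cheapest; new service cost 294, saving 0.
Extra fixed cost: 1. Net change = 1 − 0 = 1.
(Totals: 409 → 410.)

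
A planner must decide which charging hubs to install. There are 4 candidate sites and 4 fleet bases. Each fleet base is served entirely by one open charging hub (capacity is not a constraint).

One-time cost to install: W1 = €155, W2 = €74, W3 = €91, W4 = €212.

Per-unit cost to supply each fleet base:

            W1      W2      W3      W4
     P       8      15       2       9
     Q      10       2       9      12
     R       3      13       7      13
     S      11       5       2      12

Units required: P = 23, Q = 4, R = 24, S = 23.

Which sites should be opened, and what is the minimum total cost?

Open W3 only; minimum total cost 387.

For any fixed open set, each fleet base goes to its cheapest open site; total = fixed + service.
{W3}: P→W3 2·23=46, Q→W3 9·4=36, R→W3 7·24=168, S→W3 2·23=46. Service 296; fixed 91; total 387.
{W2, W3}: service 268 + fixed 165 = 433
{W1, W3}: service 200 + fixed 246 = 446
{W1, W2, W3, W4}: P→W3 2·23=46, Q→W2 2·4=8, R→W1 3·24=72, S→W3 2·23=46. Service 172; fixed 532; total 704.
No other subset beats 387.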